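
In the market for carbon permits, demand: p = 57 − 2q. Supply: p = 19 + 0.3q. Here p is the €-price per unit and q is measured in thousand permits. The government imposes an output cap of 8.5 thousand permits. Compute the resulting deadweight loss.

€74 thousand

Competitive equilibrium: 57 − 2q = 19 + 0.3q → q* = 16.5217, p* = 23.9565.
At q = 8.5: demand price = 57 − 2·8.5 = 40; supply price = 19 + 0.3·8.5 = 21.55.
Δq = 16.5217 − 8.5 = 8.0217; wedge = 40 − 21.55 = 18.45.
The triangle = ½ × 8.0217 × 18.45 = €74 thousand.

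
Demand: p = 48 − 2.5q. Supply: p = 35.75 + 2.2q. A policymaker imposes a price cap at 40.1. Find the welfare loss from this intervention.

Competitive equilibrium: 48 − 2.5q = 35.75 + 2.2q → q* = 2.6064, p* = 41.484.
At the ceiling p = 40.1, quantity supplied = (40.1 − 35.75)/2.2 = 1.9773.
Willingness to pay at q' = 1.9773: 48 − 2.5·1.9773 = 43.0568.
Δq = 2.6064 − 1.9773 = 0.6291; wedge = 43.0568 − 40.1 = 2.9568.
Deadweight loss = ½ × 0.6291 × 2.9568 = 0.93.

0.93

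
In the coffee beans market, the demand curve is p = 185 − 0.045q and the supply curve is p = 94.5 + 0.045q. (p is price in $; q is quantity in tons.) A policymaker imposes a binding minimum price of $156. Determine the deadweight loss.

Competitive equilibrium: 185 − 0.045q = 94.5 + 0.045q → q* = 1005.5556, p* = 139.75.
At the floor p = 156, quantity demanded = (185 − 156)/0.045 = 644.4444.
Sellers' marginal cost at q' = 644.4444: 94.5 + 0.045·644.4444 = 123.5.
Δq = 1005.5556 − 644.4444 = 361.1112; wedge = 156 − 123.5 = 32.5.
DWL = ½ × 361.1112 × 32.5 = $5868.06.

$5868.06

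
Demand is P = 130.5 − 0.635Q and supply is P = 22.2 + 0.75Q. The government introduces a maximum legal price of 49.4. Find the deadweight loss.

Competitive equilibrium: 130.5 − 0.635Q = 22.2 + 0.75Q → Q* = 78.1949, P* = 80.8462.
At the ceiling P = 49.4, quantity supplied = (49.4 − 22.2)/0.75 = 36.2667.
Willingness to pay at Q' = 36.2667: 130.5 − 0.635·36.2667 = 107.4706.
ΔQ = 78.1949 − 36.2667 = 41.9282; wedge = 107.4706 − 49.4 = 58.0706.
Welfare loss = ½ × 41.9282 × 58.0706 = 1217.40.

1217.40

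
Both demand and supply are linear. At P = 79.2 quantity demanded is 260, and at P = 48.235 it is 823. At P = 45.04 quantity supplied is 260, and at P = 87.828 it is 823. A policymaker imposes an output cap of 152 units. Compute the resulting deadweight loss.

Demand slope = (48.235 − 79.2)/(823 − 260) = −0.055, so P = 93.5 − 0.055Q.
Supply slope = (87.828 − 45.04)/(823 − 260) = 0.076, so P = 25.28 + 0.076Q.
Competitive equilibrium: 93.5 − 0.055Q = 25.28 + 0.076Q → Q* = 520.7634, P* = 64.858.
At Q = 152: demand price = 93.5 − 0.055·152 = 85.14; supply price = 25.28 + 0.076·152 = 36.832.
ΔQ = 520.7634 − 152 = 368.7634; wedge = 85.14 − 36.832 = 48.308.
DWL = ½ × 368.7634 × 48.308 = 8907.11.

8907.11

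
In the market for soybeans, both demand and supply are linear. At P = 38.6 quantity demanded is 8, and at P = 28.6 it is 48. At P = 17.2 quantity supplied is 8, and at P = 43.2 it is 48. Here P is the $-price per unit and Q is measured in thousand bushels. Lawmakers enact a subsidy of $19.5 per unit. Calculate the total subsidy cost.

Demand slope = (28.6 − 38.6)/(48 − 8) = −0.25, so P = 40.6 − 0.25Q.
Supply slope = (43.2 − 17.2)/(48 − 8) = 0.65, so P = 12 + 0.65Q.
Competitive equilibrium: 40.6 − 0.25Q = 12 + 0.65Q → Q* = 31.7778, P* = 32.6556.
The subsidy lowers effective supply by 19.5: P = 0.65Q − 7.5.
New quantity: 40.6 − 0.25Q = 0.65Q − 7.5 → Q' = 53.4444.
Total subsidy cost = 19.5 × 53.4444 = $1042.17 thousand.

$1042.17 thousand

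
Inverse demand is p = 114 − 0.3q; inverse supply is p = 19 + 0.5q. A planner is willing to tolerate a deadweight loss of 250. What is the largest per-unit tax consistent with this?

Competitive equilibrium: 114 − 0.3q = 19 + 0.5q → q* = 118.75, p* = 78.375.
A tax t gives Δq = t/0.8 and wedge t, so DWL = t²/1.6.
t²/1.6 = 250 → t² = 400 → t = 20.

20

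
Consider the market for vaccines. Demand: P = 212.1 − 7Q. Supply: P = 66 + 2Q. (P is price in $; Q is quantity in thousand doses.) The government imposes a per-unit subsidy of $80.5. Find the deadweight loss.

$360.01 thousand

Competitive equilibrium: 212.1 − 7Q = 66 + 2Q → Q* = 16.23333, P* = 98.46667.
The subsidy lowers effective supply by 80.5: P = 2Q − 14.5.
New quantity: 212.1 − 7Q = 2Q − 14.5 → Q' = 25.17778.
Overproduction ΔQ = 25.17778 − 16.23333 = 8.94445; wedge = subsidy = 80.5.
DWL = ½ × 8.94445 × 80.5 = $360.01 thousand.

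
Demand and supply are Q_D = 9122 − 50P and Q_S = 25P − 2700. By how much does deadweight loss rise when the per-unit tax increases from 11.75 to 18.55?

In inverse form: demand P = 182.44 − 0.02Q, supply P = 108 + 0.04Q.
Competitive equilibrium: 182.44 − 0.02Q = 108 + 0.04Q → Q* = 1240.6667, P* = 157.6267.
For a per-unit tax t: ΔQ = t/0.06, so DWL = ½·t·(t/0.06) = t²/0.12.
At t = 11.75: DWL = 1150.521. At t = 18.55: DWL = 2867.521.
Increase = 2867.521 − 1150.521 = 1717.

1717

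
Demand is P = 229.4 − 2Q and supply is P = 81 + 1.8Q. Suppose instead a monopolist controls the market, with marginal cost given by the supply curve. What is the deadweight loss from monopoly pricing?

344.55

Competitive equilibrium: 229.4 − 2Q = 81 + 1.8Q → Q* = 39.0526, P* = 151.2947.
Marginal revenue: MR = 229.4 − 4Q. Set MR = MC: 229.4 − 4Q = 81 + 1.8Q → Q_m = 25.5862.
Price P_m = 229.4 − 2·25.5862 = 178.2276; MC(Q_m) = 81 + 1.8·25.5862 = 127.0552.
Competitive Q* = 39.0526, so ΔQ = 13.4664; wedge = 178.2276 − 127.0552 = 51.1724.
DWL = ½ × 13.4664 × 51.1724 = 344.55.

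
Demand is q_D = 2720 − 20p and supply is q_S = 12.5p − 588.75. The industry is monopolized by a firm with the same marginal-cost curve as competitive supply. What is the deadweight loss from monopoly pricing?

2345.44

In inverse form: demand p = 136 − 0.05q, supply p = 47.1 + 0.08q.
Competitive equilibrium: 136 − 0.05q = 47.1 + 0.08q → q* = 683.846154, p* = 101.807692.
Marginal revenue: MR = 136 − 0.1q. Set MR = MC: 136 − 0.1q = 47.1 + 0.08q → q_m = 493.888889.
Price p_m = 136 − 0.05·493.888889 = 111.305556; MC(q_m) = 47.1 + 0.08·493.888889 = 86.611111.
Competitive q* = 683.846154, so Δq = 189.957265; wedge = 111.305556 − 86.611111 = 24.694445.
Deadweight loss = ½ × 189.957265 × 24.694445 = 2345.44.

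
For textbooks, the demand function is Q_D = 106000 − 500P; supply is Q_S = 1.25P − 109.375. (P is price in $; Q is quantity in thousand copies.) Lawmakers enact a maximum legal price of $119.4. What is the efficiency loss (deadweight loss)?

$5336.66 thousand

In inverse form: demand P = 212 − 0.002Q, supply P = 87.5 + 0.8Q.
Competitive equilibrium: 212 − 0.002Q = 87.5 + 0.8Q → Q* = 155.2369, P* = 211.6895.
At the ceiling P = 119.4, quantity supplied = (119.4 − 87.5)/0.8 = 39.875.
Willingness to pay at Q' = 39.875: 212 − 0.002·39.875 = 211.9203.
ΔQ = 155.2369 − 39.875 = 115.3619; wedge = 211.9203 − 119.4 = 92.5203.
Welfare loss = ½ × 115.3619 × 92.5203 = $5336.66 thousand.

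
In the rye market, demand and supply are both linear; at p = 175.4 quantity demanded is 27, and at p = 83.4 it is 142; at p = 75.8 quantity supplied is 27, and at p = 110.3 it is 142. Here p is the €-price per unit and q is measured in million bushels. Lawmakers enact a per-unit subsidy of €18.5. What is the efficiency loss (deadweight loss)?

Demand slope = (83.4 − 175.4)/(142 − 27) = −0.8, so p = 197 − 0.8q.
Supply slope = (110.3 − 75.8)/(142 − 27) = 0.3, so p = 67.7 + 0.3q.
Competitive equilibrium: 197 − 0.8q = 67.7 + 0.3q → q* = 117.5455, p* = 102.9636.
The subsidy lowers effective supply by 18.5: p = 49.2 + 0.3q.
New quantity: 197 − 0.8q = 49.2 + 0.3q → q' = 134.3636.
Overproduction Δq = 134.3636 − 117.5455 = 16.8181; wedge = subsidy = 18.5.
Welfare loss = ½ × 16.8181 × 18.5 = €155.57 million.

€155.57 million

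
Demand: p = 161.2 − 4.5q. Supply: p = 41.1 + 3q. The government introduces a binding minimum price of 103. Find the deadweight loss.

35.574

Competitive equilibrium: 161.2 − 4.5q = 41.1 + 3q → q* = 16.0133, p* = 89.14.
At the floor p = 103, quantity demanded = (161.2 − 103)/4.5 = 12.9333.
Sellers' marginal cost at q' = 12.9333: 41.1 + 3·12.9333 = 79.8999.
Δq = 16.0133 − 12.9333 = 3.08; wedge = 103 − 79.8999 = 23.1001.
Welfare loss = ½ × 3.08 × 23.1001 = 35.574.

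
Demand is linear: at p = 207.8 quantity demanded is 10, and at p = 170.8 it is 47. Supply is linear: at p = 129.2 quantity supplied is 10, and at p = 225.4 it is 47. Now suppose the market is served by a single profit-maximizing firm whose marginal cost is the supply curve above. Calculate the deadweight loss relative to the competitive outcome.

Demand slope = (170.8 − 207.8)/(47 − 10) = −1, so p = 217.8 − q.
Supply slope = (225.4 − 129.2)/(47 − 10) = 2.6, so p = 103.2 + 2.6q.
Competitive equilibrium: 217.8 − q = 103.2 + 2.6q → q* = 31.8333, p* = 185.9667.
Marginal revenue: MR = 217.8 − 2q. Set MR = MC: 217.8 − 2q = 103.2 + 2.6q → q_m = 24.913.
Price p_m = 217.8 − 1·24.913 = 192.887; MC(q_m) = 103.2 + 2.6·24.913 = 167.9738.
Competitive q* = 31.8333, so Δq = 6.9203; wedge = 192.887 − 167.9738 = 24.9132.
Deadweight loss = ½ × 6.9203 × 24.9132 = 86.20.

86.20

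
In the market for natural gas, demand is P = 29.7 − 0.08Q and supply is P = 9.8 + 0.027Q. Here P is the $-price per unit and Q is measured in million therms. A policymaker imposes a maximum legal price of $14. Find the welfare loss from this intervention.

$49.53 million

Competitive equilibrium: 29.7 − 0.08Q = 9.8 + 0.027Q → Q* = 185.9813, P* = 14.8215.
At the ceiling P = 14, quantity supplied = (14 − 9.8)/0.027 = 155.5556.
Willingness to pay at Q' = 155.5556: 29.7 − 0.08·155.5556 = 17.2556.
ΔQ = 185.9813 − 155.5556 = 30.4257; wedge = 17.2556 − 14 = 3.2556.
DWL = ½ × 30.4257 × 3.2556 = $49.53 million.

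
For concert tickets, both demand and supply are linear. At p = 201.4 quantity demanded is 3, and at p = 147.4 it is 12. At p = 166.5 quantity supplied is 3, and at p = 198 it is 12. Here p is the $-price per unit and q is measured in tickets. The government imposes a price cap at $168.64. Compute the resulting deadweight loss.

$44.54

Demand slope = (147.4 − 201.4)/(12 − 3) = −6, so p = 219.4 − 6q.
Supply slope = (198 − 166.5)/(12 − 3) = 3.5, so p = 156 + 3.5q.
Competitive equilibrium: 219.4 − 6q = 156 + 3.5q → q* = 6.6737, p* = 179.3579.
At the ceiling p = 168.64, quantity supplied = (168.64 − 156)/3.5 = 3.6114.
Willingness to pay at q' = 3.6114: 219.4 − 6·3.6114 = 197.7316.
Δq = 6.6737 − 3.6114 = 3.0623; wedge = 197.7316 − 168.64 = 29.0916.
Deadweight loss = ½ × 3.0623 × 29.0916 = $44.54.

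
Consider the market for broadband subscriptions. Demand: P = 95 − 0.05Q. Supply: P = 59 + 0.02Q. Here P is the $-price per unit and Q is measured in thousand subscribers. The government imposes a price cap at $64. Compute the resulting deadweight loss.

Competitive equilibrium: 95 − 0.05Q = 59 + 0.02Q → Q* = 514.2857, P* = 69.2857.
At the ceiling P = 64, quantity supplied = (64 − 59)/0.02 = 250.
Willingness to pay at Q' = 250: 95 − 0.05·250 = 82.5.
ΔQ = 514.2857 − 250 = 264.2857; wedge = 82.5 − 64 = 18.5.
The triangle = ½ × 264.2857 × 18.5 = $2444.64 thousand.

$2444.64 thousand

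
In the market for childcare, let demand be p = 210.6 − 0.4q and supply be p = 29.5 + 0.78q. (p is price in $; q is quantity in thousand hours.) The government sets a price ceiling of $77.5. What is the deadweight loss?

$4986.83 thousand

Competitive equilibrium: 210.6 − 0.4q = 29.5 + 0.78q → q* = 153.4746, p* = 149.2102.
At the ceiling p = 77.5, quantity supplied = (77.5 − 29.5)/0.78 = 61.5385.
Willingness to pay at q' = 61.5385: 210.6 − 0.4·61.5385 = 185.9846.
Δq = 153.4746 − 61.5385 = 91.9361; wedge = 185.9846 − 77.5 = 108.4846.
DWL = ½ × 91.9361 × 108.4846 = $4986.83 thousand.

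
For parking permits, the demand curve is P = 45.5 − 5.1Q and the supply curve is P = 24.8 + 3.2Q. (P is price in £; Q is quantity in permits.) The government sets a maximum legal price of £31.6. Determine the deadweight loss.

Competitive equilibrium: 45.5 − 5.1Q = 24.8 + 3.2Q → Q* = 2.493976, P* = 32.780723.
At the ceiling P = 31.6, quantity supplied = (31.6 − 24.8)/3.2 = 2.125.
Willingness to pay at Q' = 2.125: 45.5 − 5.1·2.125 = 34.6625.
ΔQ = 2.493976 − 2.125 = 0.368976; wedge = 34.6625 − 31.6 = 3.0625.
DWL = ½ × 0.368976 × 3.0625 = £0.56.

£0.56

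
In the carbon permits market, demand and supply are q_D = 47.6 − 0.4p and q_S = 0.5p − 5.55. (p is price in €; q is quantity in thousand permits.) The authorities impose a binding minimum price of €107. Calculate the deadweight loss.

In inverse form: demand p = 119 − 2.5q, supply p = 11.1 + 2q.
Competitive equilibrium: 119 − 2.5q = 11.1 + 2q → q* = 23.9778, p* = 59.0556.
At the floor p = 107, quantity demanded = (119 − 107)/2.5 = 4.8.
Sellers' marginal cost at q' = 4.8: 11.1 + 2·4.8 = 20.7.
Δq = 23.9778 − 4.8 = 19.1778; wedge = 107 − 20.7 = 86.3.
Welfare loss = ½ × 19.1778 × 86.3 = €827.52 thousand.

€827.52 thousand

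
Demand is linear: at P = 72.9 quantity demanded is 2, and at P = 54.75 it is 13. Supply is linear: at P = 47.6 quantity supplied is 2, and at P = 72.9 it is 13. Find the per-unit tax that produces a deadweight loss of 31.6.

15.8

Demand slope = (54.75 − 72.9)/(13 − 2) = −1.65, so P = 76.2 − 1.65Q.
Supply slope = (72.9 − 47.6)/(13 − 2) = 2.3, so P = 43 + 2.3Q.
Competitive equilibrium: 76.2 − 1.65Q = 43 + 2.3Q → Q* = 8.4051, P* = 62.3316.
A tax t gives ΔQ = t/3.95 and wedge t, so DWL = t²/7.9.
t²/7.9 = 31.6 → t² = 249.64 → t = 15.8.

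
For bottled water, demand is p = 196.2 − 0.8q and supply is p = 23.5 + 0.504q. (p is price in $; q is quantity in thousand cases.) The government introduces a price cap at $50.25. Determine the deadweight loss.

Competitive equilibrium: 196.2 − 0.8q = 23.5 + 0.504q → q* = 132.4387, p* = 90.2491.
At the ceiling p = 50.25, quantity supplied = (50.25 − 23.5)/0.504 = 53.0754.
Willingness to pay at q' = 53.0754: 196.2 − 0.8·53.0754 = 153.7397.
Δq = 132.4387 − 53.0754 = 79.3633; wedge = 153.7397 − 50.25 = 103.4897.
Deadweight loss = ½ × 79.3633 × 103.4897 = $4106.64 thousand.

$4106.64 thousand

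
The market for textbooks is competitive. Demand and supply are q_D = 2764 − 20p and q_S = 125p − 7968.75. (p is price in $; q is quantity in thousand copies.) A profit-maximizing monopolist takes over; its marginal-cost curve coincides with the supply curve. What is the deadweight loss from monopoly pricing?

In inverse form: demand p = 138.2 − 0.05q, supply p = 63.75 + 0.008q.
Competitive equilibrium: 138.2 − 0.05q = 63.75 + 0.008q → q* = 1283.6207, p* = 74.019.
Marginal revenue: MR = 138.2 − 0.1q. Set MR = MC: 138.2 − 0.1q = 63.75 + 0.008q → q_m = 689.3519.
Price p_m = 138.2 − 0.05·689.3519 = 103.7324; MC(q_m) = 63.75 + 0.008·689.3519 = 69.2648.
Competitive q* = 1283.6207, so Δq = 594.2688; wedge = 103.7324 − 69.2648 = 34.4676.
Welfare loss = ½ × 594.2688 × 34.4676 = $10241.51 thousand.

$10241.51 thousand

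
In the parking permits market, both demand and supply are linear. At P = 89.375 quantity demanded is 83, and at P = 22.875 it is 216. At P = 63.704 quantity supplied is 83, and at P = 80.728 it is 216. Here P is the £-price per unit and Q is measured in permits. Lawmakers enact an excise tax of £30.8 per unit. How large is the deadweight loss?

Demand slope = (22.875 − 89.375)/(216 − 83) = −0.5, so P = 130.875 − 0.5Q.
Supply slope = (80.728 − 63.704)/(216 − 83) = 0.128, so P = 53.08 + 0.128Q.
Competitive equilibrium: 130.875 − 0.5Q = 53.08 + 0.128Q → Q* = 123.8774, P* = 68.9363.
With the tax, the buyer price exceeds the seller price by 30.8: (130.875 − 0.5Q) − (53.08 + 0.128Q) = 30.8 → Q' = 74.8328.
ΔQ = 123.8774 − 74.8328 = 49.0446; the wedge equals the tax, 30.8.
DWL = ½ × 49.0446 × 30.8 = £755.29.

£755.29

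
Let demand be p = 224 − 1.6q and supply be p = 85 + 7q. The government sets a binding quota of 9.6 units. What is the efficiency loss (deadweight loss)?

185.20

Competitive equilibrium: 224 − 1.6q = 85 + 7q → q* = 16.1628, p* = 198.1395.
At q = 9.6: demand price = 224 − 1.6·9.6 = 208.64; supply price = 85 + 7·9.6 = 152.2.
Δq = 16.1628 − 9.6 = 6.5628; wedge = 208.64 − 152.2 = 56.44.
DWL = ½ × 6.5628 × 56.44 = 185.20.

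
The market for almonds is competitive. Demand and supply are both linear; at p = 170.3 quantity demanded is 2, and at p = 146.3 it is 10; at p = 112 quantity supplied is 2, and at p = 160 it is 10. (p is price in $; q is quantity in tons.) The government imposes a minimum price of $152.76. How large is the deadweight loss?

Demand slope = (146.3 − 170.3)/(10 − 2) = −3, so p = 176.3 − 3q.
Supply slope = (160 − 112)/(10 − 2) = 6, so p = 100 + 6q.
Competitive equilibrium: 176.3 − 3q = 100 + 6q → q* = 8.4778, p* = 150.8667.
At the floor p = 152.76, quantity demanded = (176.3 − 152.76)/3 = 7.8467.
Sellers' marginal cost at q' = 7.8467: 100 + 6·7.8467 = 147.0802.
Δq = 8.4778 − 7.8467 = 0.6311; wedge = 152.76 − 147.0802 = 5.6798.
DWL = ½ × 0.6311 × 5.6798 = $1.79.

$1.79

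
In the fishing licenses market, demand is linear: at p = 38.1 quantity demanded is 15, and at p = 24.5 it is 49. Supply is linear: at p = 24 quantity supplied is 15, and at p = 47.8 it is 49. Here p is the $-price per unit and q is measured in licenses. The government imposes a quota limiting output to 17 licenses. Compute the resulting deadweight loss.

$64.37

Demand slope = (24.5 − 38.1)/(49 − 15) = −0.4, so p = 44.1 − 0.4q.
Supply slope = (47.8 − 24)/(49 − 15) = 0.7, so p = 13.5 + 0.7q.
Competitive equilibrium: 44.1 − 0.4q = 13.5 + 0.7q → q* = 27.8182, p* = 32.9727.
At q = 17: demand price = 44.1 − 0.4·17 = 37.3; supply price = 13.5 + 0.7·17 = 25.4.
Δq = 27.8182 − 17 = 10.8182; wedge = 37.3 − 25.4 = 11.9.
DWL = ½ × 10.8182 × 11.9 = $64.37.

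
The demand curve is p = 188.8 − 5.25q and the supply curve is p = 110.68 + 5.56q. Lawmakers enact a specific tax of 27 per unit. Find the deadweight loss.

Competitive equilibrium: 188.8 − 5.25q = 110.68 + 5.56q → q* = 7.2266, p* = 150.8601.
With the tax, the buyer price exceeds the seller price by 27: (188.8 − 5.25q) − (110.68 + 5.56q) = 27 → q' = 4.729.
Δq = 7.2266 − 4.729 = 2.4976; the wedge equals the tax, 27.
DWL = ½ × 2.4976 × 27 = 33.72.

33.72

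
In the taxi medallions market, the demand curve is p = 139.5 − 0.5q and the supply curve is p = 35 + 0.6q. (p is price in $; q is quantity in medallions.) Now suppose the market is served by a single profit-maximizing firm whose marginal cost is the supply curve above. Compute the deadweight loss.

$484.74

Competitive equilibrium: 139.5 − 0.5q = 35 + 0.6q → q* = 95, p* = 92.
Marginal revenue: MR = 139.5 − q. Set MR = MC: 139.5 − q = 35 + 0.6q → q_m = 65.3125.
Price p_m = 139.5 − 0.5·65.3125 = 106.8438; MC(q_m) = 35 + 0.6·65.3125 = 74.1875.
Competitive q* = 95, so Δq = 29.6875; wedge = 106.8438 − 74.1875 = 32.6563.
Welfare loss = ½ × 29.6875 × 32.6563 = $484.74.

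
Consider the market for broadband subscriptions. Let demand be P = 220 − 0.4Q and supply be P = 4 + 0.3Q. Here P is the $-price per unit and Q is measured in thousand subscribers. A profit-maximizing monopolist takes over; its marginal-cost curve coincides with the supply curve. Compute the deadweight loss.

Competitive equilibrium: 220 − 0.4Q = 4 + 0.3Q → Q* = 308.5714, P* = 96.5714.
Marginal revenue: MR = 220 − 0.8Q. Set MR = MC: 220 − 0.8Q = 4 + 0.3Q → Q_m = 196.3636.
Price P_m = 220 − 0.4·196.3636 = 141.4546; MC(Q_m) = 4 + 0.3·196.3636 = 62.9091.
Competitive Q* = 308.5714, so ΔQ = 112.2078; wedge = 141.4546 − 62.9091 = 78.5455.
The triangle = ½ × 112.2078 × 78.5455 = $4406.71 thousand.

$4406.71 thousand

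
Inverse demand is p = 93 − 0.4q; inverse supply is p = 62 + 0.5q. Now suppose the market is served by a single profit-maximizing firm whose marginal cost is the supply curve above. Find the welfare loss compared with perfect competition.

50.55

Competitive equilibrium: 93 − 0.4q = 62 + 0.5q → q* = 34.44444, p* = 79.22222.
Marginal revenue: MR = 93 − 0.8q. Set MR = MC: 93 − 0.8q = 62 + 0.5q → q_m = 23.84615.
Price p_m = 93 − 0.4·23.84615 = 83.46154; MC(q_m) = 62 + 0.5·23.84615 = 73.92308.
Competitive q* = 34.44444, so Δq = 10.59829; wedge = 83.46154 − 73.92308 = 9.53846.
DWL = ½ × 10.59829 × 9.53846 = 50.55.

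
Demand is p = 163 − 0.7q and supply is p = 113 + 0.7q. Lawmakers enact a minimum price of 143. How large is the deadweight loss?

35.71

Competitive equilibrium: 163 − 0.7q = 113 + 0.7q → q* = 35.7143, p* = 138.
At the floor p = 143, quantity demanded = (163 − 143)/0.7 = 28.5714.
Sellers' marginal cost at q' = 28.5714: 113 + 0.7·28.5714 = 133.
Δq = 35.7143 − 28.5714 = 7.1429; wedge = 143 − 133 = 10.
The triangle = ½ × 7.1429 × 10 = 35.71.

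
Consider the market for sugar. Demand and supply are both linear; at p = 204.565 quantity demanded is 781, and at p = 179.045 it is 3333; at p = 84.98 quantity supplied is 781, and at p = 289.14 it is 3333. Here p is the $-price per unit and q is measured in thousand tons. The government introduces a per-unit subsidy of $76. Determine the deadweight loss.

Demand slope = (179.045 − 204.565)/(3333 − 781) = −0.01, so p = 212.375 − 0.01q.
Supply slope = (289.14 − 84.98)/(3333 − 781) = 0.08, so p = 22.5 + 0.08q.
Competitive equilibrium: 212.375 − 0.01q = 22.5 + 0.08q → q* = 2109.7222, p* = 191.2778.
The subsidy lowers effective supply by 76: p = 0.08q − 53.5.
New quantity: 212.375 − 0.01q = 0.08q − 53.5 → q' = 2954.1667.
Overproduction Δq = 2954.1667 − 2109.7222 = 844.4445; wedge = subsidy = 76.
Welfare loss = ½ × 844.4445 × 76 = $32088.89 thousand.

$32088.89 thousand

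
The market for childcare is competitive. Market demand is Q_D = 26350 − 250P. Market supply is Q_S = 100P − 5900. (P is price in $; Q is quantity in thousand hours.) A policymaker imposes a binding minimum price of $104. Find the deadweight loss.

$61508.93 thousand

In inverse form: demand P = 105.4 − 0.004Q, supply P = 59 + 0.01Q.
Competitive equilibrium: 105.4 − 0.004Q = 59 + 0.01Q → Q* = 3314.2857, P* = 92.1429.
At the floor P = 104, quantity demanded = (105.4 − 104)/0.004 = 350.
Sellers' marginal cost at Q' = 350: 59 + 0.01·350 = 62.5.
ΔQ = 3314.2857 − 350 = 2964.2857; wedge = 104 − 62.5 = 41.5.
The triangle = ½ × 2964.2857 × 41.5 = $61508.93 thousand.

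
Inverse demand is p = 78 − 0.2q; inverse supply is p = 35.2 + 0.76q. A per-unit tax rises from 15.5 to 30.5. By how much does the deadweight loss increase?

359.375

Competitive equilibrium: 78 − 0.2q = 35.2 + 0.76q → q* = 44.5833, p* = 69.0833.
For a per-unit tax t: Δq = t/0.96, so DWL = ½·t·(t/0.96) = t²/1.92.
At t = 15.5: DWL = 125.13. At t = 30.5: DWL = 484.505.
Increase = 484.505 − 125.13 = 359.375.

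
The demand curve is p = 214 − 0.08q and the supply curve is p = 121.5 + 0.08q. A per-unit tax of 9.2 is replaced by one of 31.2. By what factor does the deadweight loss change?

11.501

Competitive equilibrium: 214 − 0.08q = 121.5 + 0.08q → q* = 578.125, p* = 167.75.
For a per-unit tax t: Δq = t/0.16, so DWL = ½·t·(t/0.16) = t²/0.32.
At t = 9.2: DWL = 264.5. At t = 31.2: DWL = 3042.
Ratio = (31.2/9.2)² = 11.501.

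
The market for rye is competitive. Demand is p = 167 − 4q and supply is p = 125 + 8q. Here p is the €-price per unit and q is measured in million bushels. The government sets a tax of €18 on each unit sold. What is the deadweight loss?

€13.50 million

Competitive equilibrium: 167 − 4q = 125 + 8q → q* = 3.5, p* = 153.
With the tax, the buyer price exceeds the seller price by 18: (167 − 4q) − (125 + 8q) = 18 → q' = 2.
Δq = 3.5 − 2 = 1.5; the wedge equals the tax, 18.
The triangle = ½ × 1.5 × 18 = €13.50 million.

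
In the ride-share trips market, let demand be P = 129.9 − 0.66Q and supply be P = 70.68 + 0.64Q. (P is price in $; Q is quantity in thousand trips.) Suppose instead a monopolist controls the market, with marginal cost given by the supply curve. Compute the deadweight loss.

Competitive equilibrium: 129.9 − 0.66Q = 70.68 + 0.64Q → Q* = 45.5538, P* = 99.8345.
Marginal revenue: MR = 129.9 − 1.32Q. Set MR = MC: 129.9 − 1.32Q = 70.68 + 0.64Q → Q_m = 30.2143.
Price P_m = 129.9 − 0.66·30.2143 = 109.9586; MC(Q_m) = 70.68 + 0.64·30.2143 = 90.0172.
Competitive Q* = 45.5538, so ΔQ = 15.3395; wedge = 109.9586 − 90.0172 = 19.9414.
DWL = ½ × 15.3395 × 19.9414 = $152.95 thousand.

$152.95 thousand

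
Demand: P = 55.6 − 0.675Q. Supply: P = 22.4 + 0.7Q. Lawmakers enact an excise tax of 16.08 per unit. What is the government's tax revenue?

200.21

Competitive equilibrium: 55.6 − 0.675Q = 22.4 + 0.7Q → Q* = 24.1455, P* = 39.3018.
With the tax, the buyer price exceeds the seller price by 16.08: (55.6 − 0.675Q) − (22.4 + 0.7Q) = 16.08 → Q' = 12.4509.
Tax revenue = 16.08 × 12.4509 = 200.21.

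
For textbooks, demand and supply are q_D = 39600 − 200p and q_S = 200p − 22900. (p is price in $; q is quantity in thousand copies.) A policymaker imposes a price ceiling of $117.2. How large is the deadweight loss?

$304980.50 thousand

In inverse form: demand p = 198 − 0.005q, supply p = 114.5 + 0.005q.
Competitive equilibrium: 198 − 0.005q = 114.5 + 0.005q → q* = 8350, p* = 156.25.
At the ceiling p = 117.2, quantity supplied = (117.2 − 114.5)/0.005 = 540.
Willingness to pay at q' = 540: 198 − 0.005·540 = 195.3.
Δq = 8350 − 540 = 7810; wedge = 195.3 − 117.2 = 78.1.
Welfare loss = ½ × 7810 × 78.1 = $304980.50 thousand.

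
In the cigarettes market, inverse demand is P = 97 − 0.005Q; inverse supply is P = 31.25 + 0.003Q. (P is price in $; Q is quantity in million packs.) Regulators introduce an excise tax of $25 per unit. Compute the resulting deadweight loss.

$39062.50 million

Competitive equilibrium: 97 − 0.005Q = 31.25 + 0.003Q → Q* = 8218.75, P* = 55.9063.
With the tax, the buyer price exceeds the seller price by 25: (97 − 0.005Q) − (31.25 + 0.003Q) = 25 → Q' = 5093.75.
ΔQ = 8218.75 − 5093.75 = 3125; the wedge equals the tax, 25.
The triangle = ½ × 3125 × 25 = $39062.50 million.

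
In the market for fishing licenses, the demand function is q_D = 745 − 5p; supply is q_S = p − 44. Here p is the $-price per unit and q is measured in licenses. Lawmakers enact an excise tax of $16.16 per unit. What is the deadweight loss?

In inverse form: demand p = 149 − 0.2q, supply p = 44 + q.
Competitive equilibrium: 149 − 0.2q = 44 + q → q* = 87.5, p* = 131.5.
With the tax, the buyer price exceeds the seller price by 16.16: (149 − 0.2q) − (44 + q) = 16.16 → q' = 74.0333.
Δq = 87.5 − 74.0333 = 13.4667; the wedge equals the tax, 16.16.
DWL = ½ × 13.4667 × 16.16 = $108.81.

$108.81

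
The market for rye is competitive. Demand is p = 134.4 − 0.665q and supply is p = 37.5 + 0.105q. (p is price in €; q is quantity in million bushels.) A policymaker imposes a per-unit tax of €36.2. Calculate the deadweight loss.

€850.94 million

Competitive equilibrium: 134.4 − 0.665q = 37.5 + 0.105q → q* = 125.8442, p* = 50.7136.
With the tax, the buyer price exceeds the seller price by 36.2: (134.4 − 0.665q) − (37.5 + 0.105q) = 36.2 → q' = 78.8312.
Δq = 125.8442 − 78.8312 = 47.013; the wedge equals the tax, 36.2.
DWL = ½ × 47.013 × 36.2 = €850.94 million.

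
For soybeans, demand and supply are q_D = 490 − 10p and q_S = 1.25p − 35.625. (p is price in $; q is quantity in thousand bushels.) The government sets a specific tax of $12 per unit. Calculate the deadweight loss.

In inverse form: demand p = 49 − 0.1q, supply p = 28.5 + 0.8q.
Competitive equilibrium: 49 − 0.1q = 28.5 + 0.8q → q* = 22.7778, p* = 46.7222.
With the tax, the buyer price exceeds the seller price by 12: (49 − 0.1q) − (28.5 + 0.8q) = 12 → q' = 9.4444.
Δq = 22.7778 − 9.4444 = 13.3334; the wedge equals the tax, 12.
The triangle = ½ × 13.3334 × 12 = $80 thousand.

$80 thousand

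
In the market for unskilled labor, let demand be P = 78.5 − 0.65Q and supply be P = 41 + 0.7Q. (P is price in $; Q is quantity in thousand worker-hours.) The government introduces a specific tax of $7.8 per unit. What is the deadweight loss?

$22.53 thousand

Competitive equilibrium: 78.5 − 0.65Q = 41 + 0.7Q → Q* = 27.7778, P* = 60.4444.
With the tax, the buyer price exceeds the seller price by 7.8: (78.5 − 0.65Q) − (41 + 0.7Q) = 7.8 → Q' = 22.
ΔQ = 27.7778 − 22 = 5.7778; the wedge equals the tax, 7.8.
Deadweight loss = ½ × 5.7778 × 7.8 = $22.53 thousand.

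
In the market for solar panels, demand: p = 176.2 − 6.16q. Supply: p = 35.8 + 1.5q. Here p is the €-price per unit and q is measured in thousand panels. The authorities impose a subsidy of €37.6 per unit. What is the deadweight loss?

Competitive equilibrium: 176.2 − 6.16q = 35.8 + 1.5q → q* = 18.329, p* = 63.2935.
The subsidy lowers effective supply by 37.6: p = 1.5q − 1.8.
New quantity: 176.2 − 6.16q = 1.5q − 1.8 → q' = 23.2376.
Overproduction Δq = 23.2376 − 18.329 = 4.9086; wedge = subsidy = 37.6.
The triangle = ½ × 4.9086 × 37.6 = €92.28 thousand.

€92.28 thousand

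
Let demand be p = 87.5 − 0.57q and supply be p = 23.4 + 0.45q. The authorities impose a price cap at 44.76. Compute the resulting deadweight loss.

120.58

Competitive equilibrium: 87.5 − 0.57q = 23.4 + 0.45q → q* = 62.8431, p* = 51.6794.
At the ceiling p = 44.76, quantity supplied = (44.76 − 23.4)/0.45 = 47.4667.
Willingness to pay at q' = 47.4667: 87.5 − 0.57·47.4667 = 60.444.
Δq = 62.8431 − 47.4667 = 15.3764; wedge = 60.444 − 44.76 = 15.684.
Welfare loss = ½ × 15.3764 × 15.684 = 120.58.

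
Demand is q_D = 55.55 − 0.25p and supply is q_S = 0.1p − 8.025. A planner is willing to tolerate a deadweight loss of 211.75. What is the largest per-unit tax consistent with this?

77

In inverse form: demand p = 222.2 − 4q, supply p = 80.25 + 10q.
Competitive equilibrium: 222.2 − 4q = 80.25 + 10q → q* = 10.1393, p* = 181.6429.
A tax t gives Δq = t/14 and wedge t, so DWL = t²/28.
t²/28 = 211.75 → t² = 5929 → t = 77.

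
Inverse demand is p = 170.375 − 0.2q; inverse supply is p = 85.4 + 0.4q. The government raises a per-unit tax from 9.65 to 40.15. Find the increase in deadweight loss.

1265.75

Competitive equilibrium: 170.375 − 0.2q = 85.4 + 0.4q → q* = 141.625, p* = 142.05.
For a per-unit tax t: Δq = t/0.6, so DWL = ½·t·(t/0.6) = t²/1.2.
At t = 9.65: DWL = 77.602. At t = 40.15: DWL = 1343.352.
Increase = 1343.352 − 77.602 = 1265.75.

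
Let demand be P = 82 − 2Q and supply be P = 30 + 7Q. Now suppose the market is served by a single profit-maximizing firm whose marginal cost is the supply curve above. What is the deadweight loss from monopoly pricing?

4.97

Competitive equilibrium: 82 − 2Q = 30 + 7Q → Q* = 5.7778, P* = 70.4444.
Marginal revenue: MR = 82 − 4Q. Set MR = MC: 82 − 4Q = 30 + 7Q → Q_m = 4.7273.
Price P_m = 82 − 2·4.7273 = 72.5454; MC(Q_m) = 30 + 7·4.7273 = 63.0911.
Competitive Q* = 5.7778, so ΔQ = 1.0505; wedge = 72.5454 − 63.0911 = 9.4543.
The triangle = ½ × 1.0505 × 9.4543 = 4.97.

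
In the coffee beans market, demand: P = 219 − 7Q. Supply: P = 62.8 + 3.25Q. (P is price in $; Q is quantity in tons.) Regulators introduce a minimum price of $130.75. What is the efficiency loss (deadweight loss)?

$35.50

Competitive equilibrium: 219 − 7Q = 62.8 + 3.25Q → Q* = 15.239, P* = 112.3268.
At the floor P = 130.75, quantity demanded = (219 − 130.75)/7 = 12.6071.
Sellers' marginal cost at Q' = 12.6071: 62.8 + 3.25·12.6071 = 103.7731.
ΔQ = 15.239 − 12.6071 = 2.6319; wedge = 130.75 − 103.7731 = 26.9769.
Deadweight loss = ½ × 2.6319 × 26.9769 = $35.50.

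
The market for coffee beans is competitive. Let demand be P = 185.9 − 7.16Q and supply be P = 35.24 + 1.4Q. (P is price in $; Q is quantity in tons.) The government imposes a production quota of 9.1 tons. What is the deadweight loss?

Competitive equilibrium: 185.9 − 7.16Q = 35.24 + 1.4Q → Q* = 17.60047, P* = 59.88065.
At Q = 9.1: demand price = 185.9 − 7.16·9.1 = 120.744; supply price = 35.24 + 1.4·9.1 = 47.98.
ΔQ = 17.60047 − 9.1 = 8.50047; wedge = 120.744 − 47.98 = 72.764.
DWL = ½ × 8.50047 × 72.764 = $309.26.

$309.26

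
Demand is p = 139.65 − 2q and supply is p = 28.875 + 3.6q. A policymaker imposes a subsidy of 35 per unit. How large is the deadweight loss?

109.375

Competitive equilibrium: 139.65 − 2q = 28.875 + 3.6q → q* = 19.7813, p* = 100.0875.
The subsidy lowers effective supply by 35: p = 3.6q − 6.125.
New quantity: 139.65 − 2q = 3.6q − 6.125 → q' = 26.0313.
Overproduction Δq = 26.0313 − 19.7813 = 6.25; wedge = subsidy = 35.
DWL = ½ × 6.25 × 35 = 109.375.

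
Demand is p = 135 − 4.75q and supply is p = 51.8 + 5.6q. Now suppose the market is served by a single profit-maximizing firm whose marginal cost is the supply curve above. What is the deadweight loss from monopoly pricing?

33.09

Competitive equilibrium: 135 − 4.75q = 51.8 + 5.6q → q* = 8.0386, p* = 96.8164.
Marginal revenue: MR = 135 − 9.5q. Set MR = MC: 135 − 9.5q = 51.8 + 5.6q → q_m = 5.5099.
Price p_m = 135 − 4.75·5.5099 = 108.828; MC(q_m) = 51.8 + 5.6·5.5099 = 82.6554.
Competitive q* = 8.0386, so Δq = 2.5287; wedge = 108.828 − 82.6554 = 26.1726.
The triangle = ½ × 2.5287 × 26.1726 = 33.09.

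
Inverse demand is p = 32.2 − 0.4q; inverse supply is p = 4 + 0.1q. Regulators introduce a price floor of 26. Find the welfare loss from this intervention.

418.20

Competitive equilibrium: 32.2 − 0.4q = 4 + 0.1q → q* = 56.4, p* = 9.64.
At the floor p = 26, quantity demanded = (32.2 − 26)/0.4 = 15.5.
Sellers' marginal cost at q' = 15.5: 4 + 0.1·15.5 = 5.55.
Δq = 56.4 − 15.5 = 40.9; wedge = 26 − 5.55 = 20.45.
DWL = ½ × 40.9 × 20.45 = 418.20.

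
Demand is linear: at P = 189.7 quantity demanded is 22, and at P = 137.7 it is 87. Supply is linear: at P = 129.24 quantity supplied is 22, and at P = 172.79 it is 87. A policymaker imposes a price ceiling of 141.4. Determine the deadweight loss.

Demand slope = (137.7 − 189.7)/(87 − 22) = −0.8, so P = 207.3 − 0.8Q.
Supply slope = (172.79 − 129.24)/(87 − 22) = 0.67, so P = 114.5 + 0.67Q.
Competitive equilibrium: 207.3 − 0.8Q = 114.5 + 0.67Q → Q* = 63.1293, P* = 156.7966.
At the ceiling P = 141.4, quantity supplied = (141.4 − 114.5)/0.67 = 40.1493.
Willingness to pay at Q' = 40.1493: 207.3 − 0.8·40.1493 = 175.1806.
ΔQ = 63.1293 − 40.1493 = 22.98; wedge = 175.1806 − 141.4 = 33.7806.
DWL = ½ × 22.98 × 33.7806 = 388.14.

388.14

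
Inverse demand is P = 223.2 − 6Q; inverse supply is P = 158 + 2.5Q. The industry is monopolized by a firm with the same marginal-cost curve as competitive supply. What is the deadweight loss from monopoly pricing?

42.82

Competitive equilibrium: 223.2 − 6Q = 158 + 2.5Q → Q* = 7.6706, P* = 177.1765.
Marginal revenue: MR = 223.2 − 12Q. Set MR = MC: 223.2 − 12Q = 158 + 2.5Q → Q_m = 4.4966.
Price P_m = 223.2 − 6·4.4966 = 196.2204; MC(Q_m) = 158 + 2.5·4.4966 = 169.2415.
Competitive Q* = 7.6706, so ΔQ = 3.174; wedge = 196.2204 − 169.2415 = 26.9789.
The triangle = ½ × 3.174 × 26.9789 = 42.82.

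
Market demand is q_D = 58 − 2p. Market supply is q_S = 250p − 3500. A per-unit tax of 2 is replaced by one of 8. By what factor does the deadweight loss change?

In inverse form: demand p = 29 − 0.5q, supply p = 14 + 0.004q.
Competitive equilibrium: 29 − 0.5q = 14 + 0.004q → q* = 29.7619, p* = 14.119.
For a per-unit tax t: Δq = t/0.504, so DWL = ½·t·(t/0.504) = t²/1.008.
At t = 2: DWL = 3.968. At t = 8: DWL = 63.492.
Ratio = (8/2)² = 16.

16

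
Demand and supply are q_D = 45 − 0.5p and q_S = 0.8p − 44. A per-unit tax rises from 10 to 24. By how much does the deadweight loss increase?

In inverse form: demand p = 90 − 2q, supply p = 55 + 1.25q.
Competitive equilibrium: 90 − 2q = 55 + 1.25q → q* = 10.7692, p* = 68.4615.
For a per-unit tax t: Δq = t/3.25, so DWL = ½·t·(t/3.25) = t²/6.5.
At t = 10: DWL = 15.385. At t = 24: DWL = 88.615.
Increase = 88.615 − 15.385 = 73.23.

73.23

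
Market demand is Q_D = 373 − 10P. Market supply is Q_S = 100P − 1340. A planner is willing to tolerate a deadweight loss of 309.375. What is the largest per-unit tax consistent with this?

8.25

In inverse form: demand P = 37.3 − 0.1Q, supply P = 13.4 + 0.01Q.
Competitive equilibrium: 37.3 − 0.1Q = 13.4 + 0.01Q → Q* = 217.2727, P* = 15.5727.
A tax t gives ΔQ = t/0.11 and wedge t, so DWL = t²/0.22.
t²/0.22 = 309.375 → t² = 68.0625 → t = 8.25.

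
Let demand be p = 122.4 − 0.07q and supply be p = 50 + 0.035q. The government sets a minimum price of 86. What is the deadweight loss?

1508.76

Competitive equilibrium: 122.4 − 0.07q = 50 + 0.035q → q* = 689.5238, p* = 74.1333.
At the floor p = 86, quantity demanded = (122.4 − 86)/0.07 = 520.
Sellers' marginal cost at q' = 520: 50 + 0.035·520 = 68.2.
Δq = 689.5238 − 520 = 169.5238; wedge = 86 − 68.2 = 17.8.
Welfare loss = ½ × 169.5238 × 17.8 = 1508.76.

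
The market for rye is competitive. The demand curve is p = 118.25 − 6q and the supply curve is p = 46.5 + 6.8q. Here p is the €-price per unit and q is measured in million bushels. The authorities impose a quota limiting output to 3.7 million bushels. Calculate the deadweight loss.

€23.24 million

Competitive equilibrium: 118.25 − 6q = 46.5 + 6.8q → q* = 5.6055, p* = 84.6172.
At q = 3.7: demand price = 118.25 − 6·3.7 = 96.05; supply price = 46.5 + 6.8·3.7 = 71.66.
Δq = 5.6055 − 3.7 = 1.9055; wedge = 96.05 − 71.66 = 24.39.
Welfare loss = ½ × 1.9055 × 24.39 = €23.24 million.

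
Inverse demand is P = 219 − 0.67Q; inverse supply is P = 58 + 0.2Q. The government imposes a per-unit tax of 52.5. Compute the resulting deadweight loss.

1584.05

Competitive equilibrium: 219 − 0.67Q = 58 + 0.2Q → Q* = 185.0575, P* = 95.0115.
With the tax, the buyer price exceeds the seller price by 52.5: (219 − 0.67Q) − (58 + 0.2Q) = 52.5 → Q' = 124.7126.
ΔQ = 185.0575 − 124.7126 = 60.3449; the wedge equals the tax, 52.5.
Welfare loss = ½ × 60.3449 × 52.5 = 1584.05.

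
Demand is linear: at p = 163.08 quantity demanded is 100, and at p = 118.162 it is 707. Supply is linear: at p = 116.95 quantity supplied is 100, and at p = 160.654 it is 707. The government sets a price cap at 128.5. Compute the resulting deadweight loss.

1766.12

Demand slope = (118.162 − 163.08)/(707 − 100) = −0.074, so p = 170.48 − 0.074q.
Supply slope = (160.654 − 116.95)/(707 − 100) = 0.072, so p = 109.75 + 0.072q.
Competitive equilibrium: 170.48 − 0.074q = 109.75 + 0.072q → q* = 415.9589, p* = 139.699.
At the ceiling p = 128.5, quantity supplied = (128.5 − 109.75)/0.072 = 260.4167.
Willingness to pay at q' = 260.4167: 170.48 − 0.074·260.4167 = 151.2092.
Δq = 415.9589 − 260.4167 = 155.5422; wedge = 151.2092 − 128.5 = 22.7092.
Welfare loss = ½ × 155.5422 × 22.7092 = 1766.12.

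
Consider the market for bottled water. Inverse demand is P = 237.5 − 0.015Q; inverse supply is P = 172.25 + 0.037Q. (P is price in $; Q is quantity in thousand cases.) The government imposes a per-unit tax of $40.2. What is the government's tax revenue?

Competitive equilibrium: 237.5 − 0.015Q = 172.25 + 0.037Q → Q* = 1254.8077, P* = 218.6779.
With the tax, the buyer price exceeds the seller price by 40.2: (237.5 − 0.015Q) − (172.25 + 0.037Q) = 40.2 → Q' = 481.7308.
Tax revenue = 40.2 × 481.7308 = $19365.58 thousand.

$19365.58 thousand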